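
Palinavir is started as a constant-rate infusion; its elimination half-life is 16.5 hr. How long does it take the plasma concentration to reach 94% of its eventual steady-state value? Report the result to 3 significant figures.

67.0 hours

k = ln 2 / 16.5 = 0.04201 hr⁻¹
f = 1 − e^(−kt)  ⇒  t = −ln(1 − f) / k
t = −ln(1 − 0.94) / 0.04201 = 2.813 / 0.04201 ≈ 67.0 hours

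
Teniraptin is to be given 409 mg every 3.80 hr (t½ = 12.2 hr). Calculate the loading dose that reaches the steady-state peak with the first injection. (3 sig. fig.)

k = ln 2 / 12.2 = 0.05682 hr⁻¹
Accumulation ratio R = 1 / (1 − e^(−kτ)) = 1 / (1 − e^(−0.05682×3.80)) = 1 / (1 − 0.8058) = 5.150
Loading dose = maintenance dose × R = 409 × 5.150 ≈ 2110 mg

2110 mg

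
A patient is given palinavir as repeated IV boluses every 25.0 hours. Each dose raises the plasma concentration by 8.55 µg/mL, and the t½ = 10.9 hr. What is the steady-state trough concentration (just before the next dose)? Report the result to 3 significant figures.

2.19 µg/mL

k = ln 2 / 10.9 = 0.06359 hr⁻¹
Fraction remaining after one interval: e^(−kτ) = e^(−0.06359 × 25.0) = 0.2040
R = 1 / (1 − 0.2040) = 1.256
Css,max = 8.55 × 1.256 = 10.74 µg/mL
Css,min = Css,max × e^(−kτ) = 10.74 × 0.2040 ≈ 2.19 µg/mL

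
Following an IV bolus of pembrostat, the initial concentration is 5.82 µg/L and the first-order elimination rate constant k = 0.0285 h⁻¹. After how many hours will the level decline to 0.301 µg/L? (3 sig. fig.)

C(t) = C₀ e^(−kt)  ⇒  t = ln(C₀/C) / k
t = ln(5.82/0.301) / 0.02850 = 2.962 / 0.02850 ≈ 104 hours

104 hours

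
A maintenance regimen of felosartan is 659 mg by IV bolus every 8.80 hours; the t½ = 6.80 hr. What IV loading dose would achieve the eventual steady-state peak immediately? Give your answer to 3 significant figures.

1110 mg

k = ln 2 / 6.80 = 0.1019 hr⁻¹
Accumulation ratio R = 1 / (1 − e^(−kτ)) = 1 / (1 − e^(−0.1019×8.80)) = 1 / (1 − 0.4078) = 1.689
Loading dose = maintenance dose × R = 659 × 1.689 ≈ 1110 mg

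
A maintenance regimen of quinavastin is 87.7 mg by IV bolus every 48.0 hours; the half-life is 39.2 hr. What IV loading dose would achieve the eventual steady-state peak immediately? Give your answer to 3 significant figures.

k = ln 2 / 39.2 = 0.01768 hr⁻¹
Accumulation ratio R = 1 / (1 − e^(−kτ)) = 1 / (1 − e^(−0.01768×48.0)) = 1 / (1 − 0.4279) = 1.748
Loading dose = maintenance dose × R = 87.7 × 1.748 ≈ 153 mg

153 mg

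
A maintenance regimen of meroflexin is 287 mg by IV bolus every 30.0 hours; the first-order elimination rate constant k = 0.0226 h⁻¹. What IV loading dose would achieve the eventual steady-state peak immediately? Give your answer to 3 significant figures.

583 mg

Accumulation ratio R = 1 / (1 − e^(−kτ)) = 1 / (1 − e^(−0.02260×30.0)) = 1 / (1 − 0.5076) = 2.031
Loading dose = maintenance dose × R = 287 × 2.031 ≈ 583 mg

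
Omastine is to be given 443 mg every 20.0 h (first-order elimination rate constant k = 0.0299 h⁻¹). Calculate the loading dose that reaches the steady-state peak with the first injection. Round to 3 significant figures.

984 mg

Accumulation ratio R = 1 / (1 − e^(−kτ)) = 1 / (1 − e^(−0.02990×20.0)) = 1 / (1 − 0.5499) = 2.222
Loading dose = maintenance dose × R = 443 × 2.222 ≈ 984 mg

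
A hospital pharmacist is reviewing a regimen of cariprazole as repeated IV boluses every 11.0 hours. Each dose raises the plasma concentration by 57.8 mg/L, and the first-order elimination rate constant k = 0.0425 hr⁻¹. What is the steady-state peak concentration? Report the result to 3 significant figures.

Fraction remaining after one interval: e^(−kτ) = e^(−0.04250 × 11.0) = 0.6266
R = 1 / (1 − 0.6266) = 2.678
Css,max = 57.8 × 2.678 ≈ 155 mg/L

155 mg/L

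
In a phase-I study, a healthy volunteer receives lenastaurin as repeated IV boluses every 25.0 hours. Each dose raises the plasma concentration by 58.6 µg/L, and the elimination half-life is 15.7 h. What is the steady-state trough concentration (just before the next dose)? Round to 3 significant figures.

29.1 µg/L

k = ln 2 / 15.7 = 0.04415 h⁻¹
Fraction remaining after one interval: e^(−kτ) = e^(−0.04415 × 25.0) = 0.3316
R = 1 / (1 − 0.3316) = 1.496
Css,max = 58.6 × 1.496 = 87.68 µg/L
Css,min = Css,max × e^(−kτ) = 87.68 × 0.3316 ≈ 29.1 µg/L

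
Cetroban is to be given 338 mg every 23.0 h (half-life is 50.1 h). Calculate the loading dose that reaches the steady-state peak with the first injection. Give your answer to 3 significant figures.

1240 mg

k = ln 2 / 50.1 = 0.01384 h⁻¹
Accumulation ratio R = 1 / (1 − e^(−kτ)) = 1 / (1 − e^(−0.01384×23.0)) = 1 / (1 − 0.7274) = 3.669
Loading dose = maintenance dose × R = 338 × 3.669 ≈ 1240 mg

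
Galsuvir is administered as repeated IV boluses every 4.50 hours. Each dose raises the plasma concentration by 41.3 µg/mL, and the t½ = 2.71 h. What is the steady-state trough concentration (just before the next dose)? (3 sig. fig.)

k = ln 2 / 2.71 = 0.2558 h⁻¹
Fraction remaining after one interval: e^(−kτ) = e^(−0.2558 × 4.50) = 0.3163
R = 1 / (1 − 0.3163) = 1.463
Css,max = 41.3 × 1.463 = 60.41 µg/mL
Css,min = Css,max × e^(−kτ) = 60.41 × 0.3163 ≈ 19.1 µg/mL

19.1 µg/mL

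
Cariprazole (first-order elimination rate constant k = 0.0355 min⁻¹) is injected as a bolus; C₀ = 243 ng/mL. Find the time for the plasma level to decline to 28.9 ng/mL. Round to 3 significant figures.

C(t) = C₀ e^(−kt)  ⇒  t = ln(C₀/C) / k
t = ln(243/28.9) / 0.03550 = 2.129 / 0.03550 ≈ 60.0 minutes

60.0 minutes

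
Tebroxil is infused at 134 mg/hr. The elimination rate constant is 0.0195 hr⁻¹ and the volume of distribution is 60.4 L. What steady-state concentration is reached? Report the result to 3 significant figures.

114 µg/mL

CL = k · V = 0.0195 × 60.4 = 1.178 L/hr
Css = rate / CL = 134 / 1.178 ≈ 114 µg/mL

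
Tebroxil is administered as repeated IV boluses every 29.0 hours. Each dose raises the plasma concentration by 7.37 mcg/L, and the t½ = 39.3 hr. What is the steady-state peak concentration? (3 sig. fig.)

18.4 mcg/L

k = ln 2 / 39.3 = 0.01764 hr⁻¹
Fraction remaining after one interval: e^(−kτ) = e^(−0.01764 × 29.0) = 0.5996
R = 1 / (1 − 0.5996) = 2.498
Css,max = 7.37 × 2.498 ≈ 18.4 mcg/L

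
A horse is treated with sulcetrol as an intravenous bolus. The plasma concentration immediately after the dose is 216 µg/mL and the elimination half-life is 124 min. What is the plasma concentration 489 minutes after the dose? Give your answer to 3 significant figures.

k = ln 2 / 124 = 0.005590 min⁻¹
C(t) = C₀ e^(−kt) = 216 × e^(−0.005590 × 489) = 216 × e^(−2.733) = 216 × 0.06499 ≈ 14.0 µg/mL

14.0 µg/mL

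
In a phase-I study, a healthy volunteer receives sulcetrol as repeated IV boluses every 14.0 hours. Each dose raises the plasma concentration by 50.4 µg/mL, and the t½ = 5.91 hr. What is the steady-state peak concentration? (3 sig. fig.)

k = ln 2 / 5.91 = 0.1173 hr⁻¹
Fraction remaining after one interval: e^(−kτ) = e^(−0.1173 × 14.0) = 0.1936
R = 1 / (1 − 0.1936) = 1.240
Css,max = 50.4 × 1.240 ≈ 62.5 µg/mL

62.5 µg/mL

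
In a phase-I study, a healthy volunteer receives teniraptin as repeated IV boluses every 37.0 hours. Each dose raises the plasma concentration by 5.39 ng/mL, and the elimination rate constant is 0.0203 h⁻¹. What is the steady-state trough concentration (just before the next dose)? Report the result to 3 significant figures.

4.82 ng/mL

Fraction remaining after one interval: e^(−kτ) = e^(−0.02030 × 37.0) = 0.4718
R = 1 / (1 − 0.4718) = 1.893
Css,max = 5.39 × 1.893 = 10.21 ng/mL
Css,min = Css,max × e^(−kτ) = 10.21 × 0.4718 ≈ 4.82 ng/mL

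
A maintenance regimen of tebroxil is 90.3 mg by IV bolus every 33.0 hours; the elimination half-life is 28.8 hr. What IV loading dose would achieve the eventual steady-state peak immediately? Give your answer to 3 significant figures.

165 mg

k = ln 2 / 28.8 = 0.02407 hr⁻¹
Accumulation ratio R = 1 / (1 − e^(−kτ)) = 1 / (1 − e^(−0.02407×33.0)) = 1 / (1 − 0.4519) = 1.825
Loading dose = maintenance dose × R = 90.3 × 1.825 ≈ 165 mg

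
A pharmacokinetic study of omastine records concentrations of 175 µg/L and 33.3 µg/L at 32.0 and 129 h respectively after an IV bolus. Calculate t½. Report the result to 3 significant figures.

40.5 hours

k = ln(C₁/C₂) / (t₂ − t₁) = ln(175/33.3) / (129 − 32.0)
  = 1.659 / 97.00 = 0.01711 h⁻¹
t½ = ln 2 / k = ln 2 / 0.01711 ≈ 40.5 hours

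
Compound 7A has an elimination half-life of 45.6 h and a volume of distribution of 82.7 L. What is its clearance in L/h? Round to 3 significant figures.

k = ln 2 / t½ = ln 2 / 45.6 = 0.01520 h⁻¹
CL = k · V = 0.01520 × 82.7 ≈ 1.26 L/h

1.26 L/h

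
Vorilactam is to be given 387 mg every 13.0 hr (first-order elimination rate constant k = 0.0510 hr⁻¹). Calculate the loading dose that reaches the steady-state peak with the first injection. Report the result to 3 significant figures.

798 mg

Accumulation ratio R = 1 / (1 − e^(−kτ)) = 1 / (1 − e^(−0.05100×13.0)) = 1 / (1 − 0.5153) = 2.063
Loading dose = maintenance dose × R = 387 × 2.063 ≈ 798 mg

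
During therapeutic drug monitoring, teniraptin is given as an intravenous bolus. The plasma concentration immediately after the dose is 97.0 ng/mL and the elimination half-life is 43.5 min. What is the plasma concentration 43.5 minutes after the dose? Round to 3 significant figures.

48.5 ng/mL

k = ln 2 / 43.5 = 0.01593 min⁻¹
43.5 min is 1.000 half-lives, so C = 97.0 × (1/2)^1.000 = 97.0 × 0.5000 ≈ 48.5 ng/mL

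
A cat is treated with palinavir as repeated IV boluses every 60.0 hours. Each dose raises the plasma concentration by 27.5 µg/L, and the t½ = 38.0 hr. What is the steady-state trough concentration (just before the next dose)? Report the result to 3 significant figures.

k = ln 2 / 38.0 = 0.01824 hr⁻¹
Fraction remaining after one interval: e^(−kτ) = e^(−0.01824 × 60.0) = 0.3347
R = 1 / (1 − 0.3347) = 1.503
Css,max = 27.5 × 1.503 = 41.34 µg/L
Css,min = Css,max × e^(−kτ) = 41.34 × 0.3347 ≈ 13.8 µg/L

13.8 µg/L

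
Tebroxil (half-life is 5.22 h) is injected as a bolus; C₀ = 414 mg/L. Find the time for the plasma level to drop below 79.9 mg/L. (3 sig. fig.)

12.4 hours

k = ln 2 / 5.22 = 0.1328 h⁻¹
C(t) = C₀ e^(−kt)  ⇒  t = ln(C₀/C) / k
t = ln(414/79.9) / 0.1328 = 1.645 / 0.1328 ≈ 12.4 hours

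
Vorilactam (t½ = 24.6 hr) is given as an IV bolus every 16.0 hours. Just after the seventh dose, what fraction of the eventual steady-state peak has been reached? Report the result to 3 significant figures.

k = ln 2 / 24.6 = 0.02818 hr⁻¹
f_n = 1 − e^(−nkτ) = 1 − e^(−7 × 0.02818 × 16.0) = 1 − e^(−3.156) = 1 − 0.04260 ≈ 0.957

0.957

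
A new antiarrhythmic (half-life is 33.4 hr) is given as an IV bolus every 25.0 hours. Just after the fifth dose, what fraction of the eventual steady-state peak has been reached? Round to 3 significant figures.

0.925

k = ln 2 / 33.4 = 0.02075 hr⁻¹
f_n = 1 − e^(−nkτ) = 1 − e^(−5 × 0.02075 × 25.0) = 1 − e^(−2.594) = 1 − 0.07471 ≈ 0.925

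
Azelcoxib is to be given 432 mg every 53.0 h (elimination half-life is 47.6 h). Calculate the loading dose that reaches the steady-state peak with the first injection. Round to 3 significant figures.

803 mg

k = ln 2 / 47.6 = 0.01456 h⁻¹
Accumulation ratio R = 1 / (1 − e^(−kτ)) = 1 / (1 − e^(−0.01456×53.0)) = 1 / (1 − 0.4622) = 1.859
Loading dose = maintenance dose × R = 432 × 1.859 ≈ 803 mg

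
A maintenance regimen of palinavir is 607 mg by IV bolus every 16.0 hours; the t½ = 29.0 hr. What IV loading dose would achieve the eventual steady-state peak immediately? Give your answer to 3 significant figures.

1910 mg

k = ln 2 / 29.0 = 0.02390 hr⁻¹
Accumulation ratio R = 1 / (1 − e^(−kτ)) = 1 / (1 − e^(−0.02390×16.0)) = 1 / (1 − 0.6822) = 3.147
Loading dose = maintenance dose × R = 607 × 3.147 ≈ 1910 mg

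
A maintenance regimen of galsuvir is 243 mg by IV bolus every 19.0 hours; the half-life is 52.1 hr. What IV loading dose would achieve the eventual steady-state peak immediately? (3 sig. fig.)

k = ln 2 / 52.1 = 0.01330 hr⁻¹
Accumulation ratio R = 1 / (1 − e^(−kτ)) = 1 / (1 − e^(−0.01330×19.0)) = 1 / (1 − 0.7766) = 4.477
Loading dose = maintenance dose × R = 243 × 4.477 ≈ 1090 mg

1090 mg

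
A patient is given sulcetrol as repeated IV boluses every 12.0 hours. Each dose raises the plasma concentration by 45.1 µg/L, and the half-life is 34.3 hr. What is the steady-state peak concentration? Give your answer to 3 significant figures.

209 µg/L

k = ln 2 / 34.3 = 0.02021 hr⁻¹
Fraction remaining after one interval: e^(−kτ) = e^(−0.02021 × 12.0) = 0.7847
R = 1 / (1 − 0.7847) = 4.644
Css,max = 45.1 × 4.644 ≈ 209 µg/L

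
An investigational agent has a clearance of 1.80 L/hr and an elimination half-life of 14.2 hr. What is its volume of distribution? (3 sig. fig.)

k = ln 2 / t½ = ln 2 / 14.2 = 0.04881 hr⁻¹
V = CL / k = 1.80 / 0.04881 ≈ 36.9 L

36.9 L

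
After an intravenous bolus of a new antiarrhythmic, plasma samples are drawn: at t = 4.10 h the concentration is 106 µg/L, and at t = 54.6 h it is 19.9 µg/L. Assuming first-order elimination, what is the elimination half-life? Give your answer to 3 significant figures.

20.9 hours

k = ln(C₁/C₂) / (t₂ − t₁) = ln(106/19.9) / (54.6 − 4.10)
  = 1.673 / 50.50 = 0.03312 h⁻¹
t½ = ln 2 / k = ln 2 / 0.03312 ≈ 20.9 hours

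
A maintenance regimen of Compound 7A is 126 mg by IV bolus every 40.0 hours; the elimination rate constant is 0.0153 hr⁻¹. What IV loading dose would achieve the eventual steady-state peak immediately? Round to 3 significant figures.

Accumulation ratio R = 1 / (1 − e^(−kτ)) = 1 / (1 − e^(−0.01530×40.0)) = 1 / (1 − 0.5423) = 2.185
Loading dose = maintenance dose × R = 126 × 2.185 ≈ 275 mg

275 mg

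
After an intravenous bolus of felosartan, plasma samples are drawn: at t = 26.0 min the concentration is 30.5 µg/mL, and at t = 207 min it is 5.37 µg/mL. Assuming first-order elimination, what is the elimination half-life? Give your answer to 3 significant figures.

k = ln(C₁/C₂) / (t₂ − t₁) = ln(30.5/5.37) / (207 − 26.0)
  = 1.737 / 181.0 = 0.009596 min⁻¹
t½ = ln 2 / k = ln 2 / 0.009596 ≈ 72.2 minutes

72.2 minutes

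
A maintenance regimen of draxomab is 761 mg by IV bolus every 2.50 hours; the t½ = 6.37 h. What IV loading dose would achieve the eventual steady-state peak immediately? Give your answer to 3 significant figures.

k = ln 2 / 6.37 = 0.1088 h⁻¹
Accumulation ratio R = 1 / (1 − e^(−kτ)) = 1 / (1 − e^(−0.1088×2.50)) = 1 / (1 − 0.7618) = 4.199
Loading dose = maintenance dose × R = 761 × 4.199 ≈ 3200 mg

3200 mg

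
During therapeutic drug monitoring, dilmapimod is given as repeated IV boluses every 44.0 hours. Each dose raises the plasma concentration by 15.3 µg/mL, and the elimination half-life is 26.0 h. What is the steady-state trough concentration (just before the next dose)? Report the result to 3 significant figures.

6.86 µg/mL

k = ln 2 / 26.0 = 0.02666 h⁻¹
Fraction remaining after one interval: e^(−kτ) = e^(−0.02666 × 44.0) = 0.3094
R = 1 / (1 − 0.3094) = 1.448
Css,max = 15.3 × 1.448 = 22.16 µg/mL
Css,min = Css,max × e^(−kτ) = 22.16 × 0.3094 ≈ 6.86 µg/mL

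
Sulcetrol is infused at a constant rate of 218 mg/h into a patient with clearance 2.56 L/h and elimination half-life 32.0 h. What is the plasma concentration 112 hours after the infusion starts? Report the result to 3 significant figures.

Css = rate / CL = 218 / 2.56 = 85.16 mg/L
k = ln 2 / 32.0 = 0.02166 h⁻¹
C(t) = Css (1 − e^(−kt)) = 85.16 × (1 − e^(−2.426)) = 85.16 × 0.9116 ≈ 77.6 mg/L

77.6 mg/L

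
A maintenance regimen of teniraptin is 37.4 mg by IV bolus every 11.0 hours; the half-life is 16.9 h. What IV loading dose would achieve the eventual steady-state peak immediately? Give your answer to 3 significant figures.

103 mg

k = ln 2 / 16.9 = 0.04101 h⁻¹
Accumulation ratio R = 1 / (1 − e^(−kτ)) = 1 / (1 − e^(−0.04101×11.0)) = 1 / (1 − 0.6369) = 2.754
Loading dose = maintenance dose × R = 37.4 × 2.754 ≈ 103 mg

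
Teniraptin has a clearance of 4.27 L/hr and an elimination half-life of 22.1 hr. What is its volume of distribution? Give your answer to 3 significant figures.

k = ln 2 / t½ = ln 2 / 22.1 = 0.03136 hr⁻¹
V = CL / k = 4.27 / 0.03136 ≈ 136 L

136 L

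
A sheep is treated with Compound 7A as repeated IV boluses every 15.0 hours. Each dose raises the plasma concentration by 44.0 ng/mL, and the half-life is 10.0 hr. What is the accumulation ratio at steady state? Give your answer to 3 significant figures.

1.55

k = ln 2 / 10.0 = 0.06931 hr⁻¹
Fraction remaining after one interval: e^(−kτ) = e^(−0.06931 × 15.0) = 0.3536
R = 1 / (1 − 0.3536) = 1 / 0.6464 ≈ 1.55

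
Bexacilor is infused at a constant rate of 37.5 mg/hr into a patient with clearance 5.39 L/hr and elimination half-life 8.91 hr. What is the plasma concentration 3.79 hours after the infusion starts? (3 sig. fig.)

1.78 mg/L

Css = rate / CL = 37.5 / 5.39 = 6.957 mg/L
k = ln 2 / 8.91 = 0.07779 hr⁻¹
C(t) = Css (1 − e^(−kt)) = 6.957 × (1 − e^(−0.2948)) = 6.957 × 0.2553 ≈ 1.78 mg/L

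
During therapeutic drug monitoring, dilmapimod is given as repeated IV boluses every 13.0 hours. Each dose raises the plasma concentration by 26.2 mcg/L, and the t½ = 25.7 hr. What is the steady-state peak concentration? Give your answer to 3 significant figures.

k = ln 2 / 25.7 = 0.02697 hr⁻¹
Fraction remaining after one interval: e^(−kτ) = e^(−0.02697 × 13.0) = 0.7043
R = 1 / (1 − 0.7043) = 3.381
Css,max = 26.2 × 3.381 ≈ 88.6 mcg/L

88.6 mcg/L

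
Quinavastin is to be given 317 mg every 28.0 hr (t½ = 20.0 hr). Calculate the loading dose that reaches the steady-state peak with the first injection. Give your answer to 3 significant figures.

k = ln 2 / 20.0 = 0.03466 hr⁻¹
Accumulation ratio R = 1 / (1 − e^(−kτ)) = 1 / (1 − e^(−0.03466×28.0)) = 1 / (1 − 0.3789) = 1.610
Loading dose = maintenance dose × R = 317 × 1.610 ≈ 510 mg

510 mg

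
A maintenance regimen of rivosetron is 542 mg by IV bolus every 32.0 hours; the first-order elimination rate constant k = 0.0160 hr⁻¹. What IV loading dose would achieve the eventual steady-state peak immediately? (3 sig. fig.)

Accumulation ratio R = 1 / (1 − e^(−kτ)) = 1 / (1 − e^(−0.01600×32.0)) = 1 / (1 − 0.5993) = 2.496
Loading dose = maintenance dose × R = 542 × 2.496 ≈ 1350 mg

1350 mg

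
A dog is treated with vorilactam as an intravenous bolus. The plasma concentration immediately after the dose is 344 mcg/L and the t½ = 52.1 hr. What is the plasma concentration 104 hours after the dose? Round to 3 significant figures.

86.2 mcg/L

k = ln 2 / 52.1 = 0.01330 hr⁻¹
104 hr is 1.996 half-lives, so C = 344 × (1/2)^1.996 = 344 × 0.2507 ≈ 86.2 mcg/L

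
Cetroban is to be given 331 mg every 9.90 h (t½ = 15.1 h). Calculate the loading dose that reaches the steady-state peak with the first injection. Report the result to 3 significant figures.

k = ln 2 / 15.1 = 0.04590 h⁻¹
Accumulation ratio R = 1 / (1 − e^(−kτ)) = 1 / (1 − e^(−0.04590×9.90)) = 1 / (1 − 0.6348) = 2.738
Loading dose = maintenance dose × R = 331 × 2.738 ≈ 906 mg

906 mg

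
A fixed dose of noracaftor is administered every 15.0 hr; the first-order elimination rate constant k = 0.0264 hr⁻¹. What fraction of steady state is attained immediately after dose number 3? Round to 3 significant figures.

f_n = 1 − e^(−nkτ) = 1 − e^(−3 × 0.02640 × 15.0) = 1 − e^(−1.188) = 1 − 0.3048 ≈ 0.695

0.695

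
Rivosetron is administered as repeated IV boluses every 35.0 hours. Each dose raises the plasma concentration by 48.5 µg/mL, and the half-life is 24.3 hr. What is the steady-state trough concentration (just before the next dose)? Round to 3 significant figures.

28.3 µg/mL

k = ln 2 / 24.3 = 0.02852 hr⁻¹
Fraction remaining after one interval: e^(−kτ) = e^(−0.02852 × 35.0) = 0.3685
R = 1 / (1 − 0.3685) = 1.583
Css,max = 48.5 × 1.583 = 76.80 µg/mL
Css,min = Css,max × e^(−kτ) = 76.80 × 0.3685 ≈ 28.3 µg/mL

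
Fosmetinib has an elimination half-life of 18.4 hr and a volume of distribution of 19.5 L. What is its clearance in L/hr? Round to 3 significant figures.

0.735 L/hr

k = ln 2 / t½ = ln 2 / 18.4 = 0.03767 hr⁻¹
CL = k · V = 0.03767 × 19.5 ≈ 0.735 L/hr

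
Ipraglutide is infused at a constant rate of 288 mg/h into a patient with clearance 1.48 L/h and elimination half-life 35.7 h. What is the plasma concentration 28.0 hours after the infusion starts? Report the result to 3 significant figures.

Css = rate / CL = 288 / 1.48 = 194.6 mg/L
k = ln 2 / 35.7 = 0.01942 h⁻¹
C(t) = Css (1 − e^(−kt)) = 194.6 × (1 − e^(−0.5436)) = 194.6 × 0.4194 ≈ 81.6 mg/L

81.6 mg/L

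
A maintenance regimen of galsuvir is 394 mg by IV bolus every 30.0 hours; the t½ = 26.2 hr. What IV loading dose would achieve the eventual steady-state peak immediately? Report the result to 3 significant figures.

k = ln 2 / 26.2 = 0.02646 hr⁻¹
Accumulation ratio R = 1 / (1 − e^(−kτ)) = 1 / (1 − e^(−0.02646×30.0)) = 1 / (1 − 0.4522) = 1.825
Loading dose = maintenance dose × R = 394 × 1.825 ≈ 719 mg

719 mg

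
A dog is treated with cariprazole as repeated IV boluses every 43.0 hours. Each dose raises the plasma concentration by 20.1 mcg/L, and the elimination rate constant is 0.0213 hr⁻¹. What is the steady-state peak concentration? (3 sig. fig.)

33.5 mcg/L

Fraction remaining after one interval: e^(−kτ) = e^(−0.02130 × 43.0) = 0.4002
R = 1 / (1 − 0.4002) = 1.667
Css,max = 20.1 × 1.667 ≈ 33.5 mcg/L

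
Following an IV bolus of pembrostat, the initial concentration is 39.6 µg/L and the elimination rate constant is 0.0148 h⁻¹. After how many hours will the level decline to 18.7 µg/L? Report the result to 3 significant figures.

50.7 hours

C(t) = C₀ e^(−kt)  ⇒  t = ln(C₀/C) / k
t = ln(39.6/18.7) / 0.01480 = 0.7503 / 0.01480 ≈ 50.7 hours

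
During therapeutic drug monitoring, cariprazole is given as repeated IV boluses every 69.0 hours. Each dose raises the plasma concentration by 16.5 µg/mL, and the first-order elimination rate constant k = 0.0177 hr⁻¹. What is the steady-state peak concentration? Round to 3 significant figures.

Fraction remaining after one interval: e^(−kτ) = e^(−0.01770 × 69.0) = 0.2948
R = 1 / (1 − 0.2948) = 1.418
Css,max = 16.5 × 1.418 ≈ 23.4 µg/mL

23.4 µg/mL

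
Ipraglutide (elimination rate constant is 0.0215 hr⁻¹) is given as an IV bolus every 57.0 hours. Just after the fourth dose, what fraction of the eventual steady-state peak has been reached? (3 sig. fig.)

f_n = 1 − e^(−nkτ) = 1 − e^(−4 × 0.02150 × 57.0) = 1 − e^(−4.902) = 1 − 0.007432 ≈ 0.993

0.993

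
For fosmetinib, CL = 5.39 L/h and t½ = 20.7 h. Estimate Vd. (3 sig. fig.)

k = ln 2 / t½ = ln 2 / 20.7 = 0.03349 h⁻¹
V = CL / k = 5.39 / 0.03349 ≈ 161 L

161 L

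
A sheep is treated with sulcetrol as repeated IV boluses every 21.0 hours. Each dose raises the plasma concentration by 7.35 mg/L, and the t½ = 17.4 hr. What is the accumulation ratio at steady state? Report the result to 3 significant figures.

1.76

k = ln 2 / 17.4 = 0.03984 hr⁻¹
Fraction remaining after one interval: e^(−kτ) = e^(−0.03984 × 21.0) = 0.4332
R = 1 / (1 − 0.4332) = 1 / 0.5668 ≈ 1.76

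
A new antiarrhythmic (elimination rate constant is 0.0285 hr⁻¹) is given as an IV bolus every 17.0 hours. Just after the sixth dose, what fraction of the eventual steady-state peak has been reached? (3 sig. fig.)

f_n = 1 − e^(−nkτ) = 1 − e^(−6 × 0.02850 × 17.0) = 1 − e^(−2.907) = 1 − 0.05464 ≈ 0.945

0.945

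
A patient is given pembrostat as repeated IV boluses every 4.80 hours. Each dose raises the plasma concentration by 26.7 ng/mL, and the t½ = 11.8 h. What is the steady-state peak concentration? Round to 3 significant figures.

k = ln 2 / 11.8 = 0.05874 h⁻¹
Fraction remaining after one interval: e^(−kτ) = e^(−0.05874 × 4.80) = 0.7543
R = 1 / (1 − 0.7543) = 4.070
Css,max = 26.7 × 4.070 ≈ 109 ng/mL

109 ng/mL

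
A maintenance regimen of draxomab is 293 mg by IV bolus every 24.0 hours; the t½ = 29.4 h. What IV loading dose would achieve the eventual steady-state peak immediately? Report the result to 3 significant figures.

k = ln 2 / 29.4 = 0.02358 h⁻¹
Accumulation ratio R = 1 / (1 − e^(−kτ)) = 1 / (1 − e^(−0.02358×24.0)) = 1 / (1 − 0.5679) = 2.314
Loading dose = maintenance dose × R = 293 × 2.314 ≈ 678 mg

678 mg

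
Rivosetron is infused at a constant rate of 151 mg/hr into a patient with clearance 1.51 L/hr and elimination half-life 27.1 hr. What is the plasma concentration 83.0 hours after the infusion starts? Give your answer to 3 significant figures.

88.0 µg/mL

Css = rate / CL = 151 / 1.51 = 100.0 µg/mL
k = ln 2 / 27.1 = 0.02558 hr⁻¹
C(t) = Css (1 − e^(−kt)) = 100.0 × (1 − e^(−2.123)) = 100.0 × 0.8803 ≈ 88.0 µg/mL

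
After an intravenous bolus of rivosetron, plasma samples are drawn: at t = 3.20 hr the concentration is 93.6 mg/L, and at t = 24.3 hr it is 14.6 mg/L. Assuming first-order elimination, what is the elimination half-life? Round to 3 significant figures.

7.87 hours

k = ln(C₁/C₂) / (t₂ − t₁) = ln(93.6/14.6) / (24.3 − 3.20)
  = 1.858 / 21.10 = 0.08806 hr⁻¹
t½ = ln 2 / k = ln 2 / 0.08806 ≈ 7.87 hours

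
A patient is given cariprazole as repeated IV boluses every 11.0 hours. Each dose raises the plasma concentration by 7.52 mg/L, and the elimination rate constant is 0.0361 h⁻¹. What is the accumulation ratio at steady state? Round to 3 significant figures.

Fraction remaining after one interval: e^(−kτ) = e^(−0.03610 × 11.0) = 0.6723
R = 1 / (1 − 0.6723) = 1 / 0.3277 ≈ 3.05

3.05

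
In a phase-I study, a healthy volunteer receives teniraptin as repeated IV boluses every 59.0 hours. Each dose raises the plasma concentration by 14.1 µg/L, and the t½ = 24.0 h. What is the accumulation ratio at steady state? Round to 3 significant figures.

1.22

k = ln 2 / 24.0 = 0.02888 h⁻¹
Fraction remaining after one interval: e^(−kτ) = e^(−0.02888 × 59.0) = 0.1820
R = 1 / (1 − 0.1820) = 1 / 0.8180 ≈ 1.22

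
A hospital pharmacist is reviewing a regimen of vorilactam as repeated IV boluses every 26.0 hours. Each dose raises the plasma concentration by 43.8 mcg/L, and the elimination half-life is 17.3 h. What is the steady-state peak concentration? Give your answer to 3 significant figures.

67.7 mcg/L

k = ln 2 / 17.3 = 0.04007 h⁻¹
Fraction remaining after one interval: e^(−kτ) = e^(−0.04007 × 26.0) = 0.3528
R = 1 / (1 − 0.3528) = 1.545
Css,max = 43.8 × 1.545 ≈ 67.7 mcg/L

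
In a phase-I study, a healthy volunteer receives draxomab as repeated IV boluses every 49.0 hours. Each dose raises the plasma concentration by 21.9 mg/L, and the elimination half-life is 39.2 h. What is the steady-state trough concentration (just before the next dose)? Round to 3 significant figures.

15.9 mg/L

k = ln 2 / 39.2 = 0.01768 h⁻¹
Fraction remaining after one interval: e^(−kτ) = e^(−0.01768 × 49.0) = 0.4204
R = 1 / (1 − 0.4204) = 1.725
Css,max = 21.9 × 1.725 = 37.79 mg/L
Css,min = Css,max × e^(−kτ) = 37.79 × 0.4204 ≈ 15.9 mg/L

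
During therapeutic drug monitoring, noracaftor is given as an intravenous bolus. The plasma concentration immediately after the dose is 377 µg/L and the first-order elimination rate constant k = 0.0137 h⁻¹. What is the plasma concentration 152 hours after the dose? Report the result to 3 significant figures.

47.0 µg/L

C(t) = C₀ e^(−kt) = 377 × e^(−0.01370 × 152) = 377 × e^(−2.082) = 377 × 0.1246 ≈ 47.0 µg/L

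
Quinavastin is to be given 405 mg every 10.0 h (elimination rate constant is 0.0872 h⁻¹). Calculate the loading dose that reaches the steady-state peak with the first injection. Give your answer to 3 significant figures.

Accumulation ratio R = 1 / (1 − e^(−kτ)) = 1 / (1 − e^(−0.08720×10.0)) = 1 / (1 − 0.4181) = 1.719
Loading dose = maintenance dose × R = 405 × 1.719 ≈ 696 mg

696 mg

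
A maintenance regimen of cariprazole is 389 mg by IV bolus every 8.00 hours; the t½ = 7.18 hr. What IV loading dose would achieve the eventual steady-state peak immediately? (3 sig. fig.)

723 mg

k = ln 2 / 7.18 = 0.09654 hr⁻¹
Accumulation ratio R = 1 / (1 − e^(−kτ)) = 1 / (1 − e^(−0.09654×8.00)) = 1 / (1 − 0.4619) = 1.859
Loading dose = maintenance dose × R = 389 × 1.859 ≈ 723 mg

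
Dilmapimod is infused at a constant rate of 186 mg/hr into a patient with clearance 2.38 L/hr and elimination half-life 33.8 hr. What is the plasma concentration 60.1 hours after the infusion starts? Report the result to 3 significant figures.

Css = rate / CL = 186 / 2.38 = 78.15 µg/mL
k = ln 2 / 33.8 = 0.02051 hr⁻¹
C(t) = Css (1 − e^(−kt)) = 78.15 × (1 − e^(−1.232)) = 78.15 × 0.7084 ≈ 55.4 µg/mL

55.4 µg/mL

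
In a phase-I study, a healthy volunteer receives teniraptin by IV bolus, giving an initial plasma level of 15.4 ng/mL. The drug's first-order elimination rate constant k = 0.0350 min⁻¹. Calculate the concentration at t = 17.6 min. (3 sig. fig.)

C(t) = C₀ e^(−kt) = 15.4 × e^(−0.03500 × 17.6) = 15.4 × e^(−0.6160) = 15.4 × 0.5401 ≈ 8.32 ng/mL

8.32 ng/mL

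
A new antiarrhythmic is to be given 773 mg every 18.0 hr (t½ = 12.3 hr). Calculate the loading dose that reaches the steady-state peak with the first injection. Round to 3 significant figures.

k = ln 2 / 12.3 = 0.05635 hr⁻¹
Accumulation ratio R = 1 / (1 − e^(−kτ)) = 1 / (1 − e^(−0.05635×18.0)) = 1 / (1 − 0.3626) = 1.569
Loading dose = maintenance dose × R = 773 × 1.569 ≈ 1210 mg

1210 mg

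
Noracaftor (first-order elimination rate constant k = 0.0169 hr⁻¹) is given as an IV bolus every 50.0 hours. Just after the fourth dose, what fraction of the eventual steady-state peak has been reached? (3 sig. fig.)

f_n = 1 − e^(−nkτ) = 1 − e^(−4 × 0.01690 × 50.0) = 1 − e^(−3.380) = 1 − 0.03405 ≈ 0.966

0.966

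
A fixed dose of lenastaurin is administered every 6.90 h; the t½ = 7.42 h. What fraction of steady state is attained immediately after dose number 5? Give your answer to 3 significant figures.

k = ln 2 / 7.42 = 0.09342 h⁻¹
f_n = 1 − e^(−nkτ) = 1 − e^(−5 × 0.09342 × 6.90) = 1 − e^(−3.223) = 1 − 0.03984 ≈ 0.960

0.960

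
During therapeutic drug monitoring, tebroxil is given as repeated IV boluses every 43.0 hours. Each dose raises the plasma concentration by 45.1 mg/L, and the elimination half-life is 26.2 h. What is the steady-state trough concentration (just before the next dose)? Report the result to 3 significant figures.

21.3 mg/L

k = ln 2 / 26.2 = 0.02646 h⁻¹
Fraction remaining after one interval: e^(−kτ) = e^(−0.02646 × 43.0) = 0.3206
R = 1 / (1 − 0.3206) = 1.472
Css,max = 45.1 × 1.472 = 66.38 mg/L
Css,min = Css,max × e^(−kτ) = 66.38 × 0.3206 ≈ 21.3 mg/L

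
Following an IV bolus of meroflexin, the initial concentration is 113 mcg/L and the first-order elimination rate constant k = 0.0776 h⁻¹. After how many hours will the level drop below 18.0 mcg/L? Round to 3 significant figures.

C(t) = C₀ e^(−kt)  ⇒  t = ln(C₀/C) / k
t = ln(113/18.0) / 0.07760 = 1.837 / 0.07760 ≈ 23.7 hours

23.7 hours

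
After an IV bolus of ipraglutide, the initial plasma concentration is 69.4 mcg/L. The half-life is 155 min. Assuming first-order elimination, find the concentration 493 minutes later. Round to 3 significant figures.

7.65 mcg/L

k = ln 2 / 155 = 0.004472 min⁻¹
493 min is 3.181 half-lives, so C = 69.4 × (1/2)^3.181 = 69.4 × 0.1103 ≈ 7.65 mcg/L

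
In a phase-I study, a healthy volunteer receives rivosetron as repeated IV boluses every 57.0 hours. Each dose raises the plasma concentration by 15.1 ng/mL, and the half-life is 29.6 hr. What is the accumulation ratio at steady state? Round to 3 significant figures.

k = ln 2 / 29.6 = 0.02342 hr⁻¹
Fraction remaining after one interval: e^(−kτ) = e^(−0.02342 × 57.0) = 0.2632
R = 1 / (1 − 0.2632) = 1 / 0.7368 ≈ 1.36

1.36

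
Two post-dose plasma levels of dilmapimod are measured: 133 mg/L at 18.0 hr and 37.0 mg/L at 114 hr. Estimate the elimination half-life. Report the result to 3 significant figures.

52.0 hours

k = ln(C₁/C₂) / (t₂ − t₁) = ln(133/37.0) / (114 − 18.0)
  = 1.279 / 96.00 = 0.01333 hr⁻¹
t½ = ln 2 / k = ln 2 / 0.01333 ≈ 52.0 hours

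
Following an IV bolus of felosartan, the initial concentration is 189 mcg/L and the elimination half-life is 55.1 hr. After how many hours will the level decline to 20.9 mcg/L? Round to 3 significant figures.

k = ln 2 / 55.1 = 0.01258 hr⁻¹
C(t) = C₀ e^(−kt)  ⇒  t = ln(C₀/C) / k
t = ln(189/20.9) / 0.01258 = 2.202 / 0.01258 ≈ 175 hours

175 hours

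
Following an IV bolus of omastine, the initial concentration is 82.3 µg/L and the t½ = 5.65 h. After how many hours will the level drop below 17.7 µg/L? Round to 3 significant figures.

12.5 hours

k = ln 2 / 5.65 = 0.1227 h⁻¹
C(t) = C₀ e^(−kt)  ⇒  t = ln(C₀/C) / k
t = ln(82.3/17.7) / 0.1227 = 1.537 / 0.1227 ≈ 12.5 hours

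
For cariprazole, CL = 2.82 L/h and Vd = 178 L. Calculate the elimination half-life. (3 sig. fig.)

k = CL / V = 2.82 / 178 = 0.01584 h⁻¹
t½ = ln 2 / k = ln 2 / 0.01584 ≈ 43.8 hours

43.8 hours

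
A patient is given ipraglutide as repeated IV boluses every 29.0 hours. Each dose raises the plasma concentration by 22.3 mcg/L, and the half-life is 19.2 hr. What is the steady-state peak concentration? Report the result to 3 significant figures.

k = ln 2 / 19.2 = 0.03610 hr⁻¹
Fraction remaining after one interval: e^(−kτ) = e^(−0.03610 × 29.0) = 0.3510
R = 1 / (1 − 0.3510) = 1.541
Css,max = 22.3 × 1.541 ≈ 34.4 mcg/L

34.4 mcg/L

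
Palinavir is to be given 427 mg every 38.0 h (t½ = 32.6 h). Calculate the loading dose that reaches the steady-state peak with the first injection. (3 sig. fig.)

k = ln 2 / 32.6 = 0.02126 h⁻¹
Accumulation ratio R = 1 / (1 − e^(−kτ)) = 1 / (1 − e^(−0.02126×38.0)) = 1 / (1 − 0.4458) = 1.804
Loading dose = maintenance dose × R = 427 × 1.804 ≈ 770 mg

770 mg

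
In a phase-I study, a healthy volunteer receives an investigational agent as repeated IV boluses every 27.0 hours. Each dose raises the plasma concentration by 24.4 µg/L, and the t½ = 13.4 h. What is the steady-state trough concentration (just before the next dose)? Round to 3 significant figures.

8.02 µg/L

k = ln 2 / 13.4 = 0.05173 h⁻¹
Fraction remaining after one interval: e^(−kτ) = e^(−0.05173 × 27.0) = 0.2474
R = 1 / (1 − 0.2474) = 1.329
Css,max = 24.4 × 1.329 = 32.42 µg/L
Css,min = Css,max × e^(−kτ) = 32.42 × 0.2474 ≈ 8.02 µg/L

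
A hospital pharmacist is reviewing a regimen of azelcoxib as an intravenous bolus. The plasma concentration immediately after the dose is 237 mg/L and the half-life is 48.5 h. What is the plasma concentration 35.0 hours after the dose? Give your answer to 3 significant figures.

144 mg/L

k = ln 2 / 48.5 = 0.01429 h⁻¹
C(t) = C₀ e^(−kt) = 237 × e^(−0.01429 × 35.0) = 237 × e^(−0.5002) = 237 × 0.6064 ≈ 144 mg/L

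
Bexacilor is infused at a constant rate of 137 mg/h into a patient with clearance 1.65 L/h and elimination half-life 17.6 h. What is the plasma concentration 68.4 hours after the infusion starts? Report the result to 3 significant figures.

77.4 mg/L

Css = rate / CL = 137 / 1.65 = 83.03 mg/L
k = ln 2 / 17.6 = 0.03938 h⁻¹
C(t) = Css (1 − e^(−kt)) = 83.03 × (1 − e^(−2.694)) = 83.03 × 0.9324 ≈ 77.4 mg/L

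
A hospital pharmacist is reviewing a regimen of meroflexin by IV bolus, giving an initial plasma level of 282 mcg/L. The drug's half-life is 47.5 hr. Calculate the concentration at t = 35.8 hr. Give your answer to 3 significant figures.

k = ln 2 / 47.5 = 0.01459 hr⁻¹
C(t) = C₀ e^(−kt) = 282 × e^(−0.01459 × 35.8) = 282 × e^(−0.5224) = 282 × 0.5931 ≈ 167 mcg/L

167 mcg/L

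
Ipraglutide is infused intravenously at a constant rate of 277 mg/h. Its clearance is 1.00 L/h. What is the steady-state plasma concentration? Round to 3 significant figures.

Css = infusion rate / CL = 277 / 1.00 ≈ 277 µg/mL

277 µg/mL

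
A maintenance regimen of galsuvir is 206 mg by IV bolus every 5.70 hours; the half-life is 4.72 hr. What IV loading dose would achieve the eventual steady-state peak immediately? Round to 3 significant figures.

363 mg

k = ln 2 / 4.72 = 0.1469 hr⁻¹
Accumulation ratio R = 1 / (1 − e^(−kτ)) = 1 / (1 − e^(−0.1469×5.70)) = 1 / (1 − 0.4330) = 1.764
Loading dose = maintenance dose × R = 206 × 1.764 ≈ 363 mg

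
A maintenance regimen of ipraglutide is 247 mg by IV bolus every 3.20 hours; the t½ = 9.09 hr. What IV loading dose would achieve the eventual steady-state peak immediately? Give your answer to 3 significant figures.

k = ln 2 / 9.09 = 0.07625 hr⁻¹
Accumulation ratio R = 1 / (1 − e^(−kτ)) = 1 / (1 − e^(−0.07625×3.20)) = 1 / (1 − 0.7835) = 4.618
Loading dose = maintenance dose × R = 247 × 4.618 ≈ 1140 mg

1140 mg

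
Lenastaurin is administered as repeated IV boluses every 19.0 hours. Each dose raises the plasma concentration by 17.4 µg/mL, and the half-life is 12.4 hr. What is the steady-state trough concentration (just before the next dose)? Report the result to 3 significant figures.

9.19 µg/mL

k = ln 2 / 12.4 = 0.05590 hr⁻¹
Fraction remaining after one interval: e^(−kτ) = e^(−0.05590 × 19.0) = 0.3457
R = 1 / (1 − 0.3457) = 1.528
Css,max = 17.4 × 1.528 = 26.59 µg/mL
Css,min = Css,max × e^(−kτ) = 26.59 × 0.3457 ≈ 9.19 µg/mL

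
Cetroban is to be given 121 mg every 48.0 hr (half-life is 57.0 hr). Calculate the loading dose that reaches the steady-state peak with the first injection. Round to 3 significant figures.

274 mg

k = ln 2 / 57.0 = 0.01216 hr⁻¹
Accumulation ratio R = 1 / (1 − e^(−kτ)) = 1 / (1 − e^(−0.01216×48.0)) = 1 / (1 − 0.5578) = 2.262
Loading dose = maintenance dose × R = 121 × 2.262 ≈ 274 mg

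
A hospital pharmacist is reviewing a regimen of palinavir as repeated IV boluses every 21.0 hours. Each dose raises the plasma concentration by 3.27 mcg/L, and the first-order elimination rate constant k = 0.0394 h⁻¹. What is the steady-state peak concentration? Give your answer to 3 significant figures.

5.81 mcg/L

Fraction remaining after one interval: e^(−kτ) = e^(−0.03940 × 21.0) = 0.4372
R = 1 / (1 − 0.4372) = 1.777
Css,max = 3.27 × 1.777 ≈ 5.81 mcg/L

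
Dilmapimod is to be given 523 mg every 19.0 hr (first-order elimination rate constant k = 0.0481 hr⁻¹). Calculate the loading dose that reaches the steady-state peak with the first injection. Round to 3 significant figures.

Accumulation ratio R = 1 / (1 − e^(−kτ)) = 1 / (1 − e^(−0.04810×19.0)) = 1 / (1 − 0.4010) = 1.669
Loading dose = maintenance dose × R = 523 × 1.669 ≈ 873 mg

873 mg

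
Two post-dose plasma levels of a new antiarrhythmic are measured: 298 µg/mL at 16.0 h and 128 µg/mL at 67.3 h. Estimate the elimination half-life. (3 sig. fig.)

42.1 hours

k = ln(C₁/C₂) / (t₂ − t₁) = ln(298/128) / (67.3 − 16.0)
  = 0.8451 / 51.30 = 0.01647 h⁻¹
t½ = ln 2 / k = ln 2 / 0.01647 ≈ 42.1 hours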